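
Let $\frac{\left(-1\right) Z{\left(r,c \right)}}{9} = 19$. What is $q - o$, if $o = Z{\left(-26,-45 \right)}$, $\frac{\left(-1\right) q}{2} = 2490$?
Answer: $-4809$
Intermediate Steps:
$q = -4980$ ($q = \left(-2\right) 2490 = -4980$)
$Z{\left(r,c \right)} = -171$ ($Z{\left(r,c \right)} = \left(-9\right) 19 = -171$)
$o = -171$
$q - o = -4980 - -171 = -4980 + 171 = -4809$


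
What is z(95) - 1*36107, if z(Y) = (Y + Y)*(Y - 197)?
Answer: -55487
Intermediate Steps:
z(Y) = 2*Y*(-197 + Y) (z(Y) = (2*Y)*(-197 + Y) = 2*Y*(-197 + Y))
z(95) - 1*36107 = 2*95*(-197 + 95) - 1*36107 = 2*95*(-102) - 36107 = -19380 - 36107 = -55487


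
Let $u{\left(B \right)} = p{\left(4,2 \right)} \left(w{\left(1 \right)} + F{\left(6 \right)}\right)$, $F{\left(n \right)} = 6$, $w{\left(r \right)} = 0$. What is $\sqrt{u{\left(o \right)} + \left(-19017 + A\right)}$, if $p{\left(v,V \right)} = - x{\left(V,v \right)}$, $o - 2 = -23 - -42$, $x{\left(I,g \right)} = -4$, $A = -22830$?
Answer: $3 i \sqrt{4647} \approx 204.51 i$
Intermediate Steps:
$o = 21$ ($o = 2 - -19 = 2 + \left(-23 + 42\right) = 2 + 19 = 21$)
$p{\left(v,V \right)} = 4$ ($p{\left(v,V \right)} = \left(-1\right) \left(-4\right) = 4$)
$u{\left(B \right)} = 24$ ($u{\left(B \right)} = 4 \left(0 + 6\right) = 4 \cdot 6 = 24$)
$\sqrt{u{\left(o \right)} + \left(-19017 + A\right)} = \sqrt{24 - 41847} = \sqrt{-41823} = 3 i \sqrt{4647}$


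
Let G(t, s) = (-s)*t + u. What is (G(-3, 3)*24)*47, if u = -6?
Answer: 3384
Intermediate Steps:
G(t, s) = -6 - s*t (G(t, s) = (-s)*t - 6 = -s*t - 6 = -6 - s*t)
(G(-3, 3)*24)*47 = ((-6 - 1*3*(-3))*24)*47 = ((-6 + 9)*24)*47 = (3*24)*47 = 72*47 = 3384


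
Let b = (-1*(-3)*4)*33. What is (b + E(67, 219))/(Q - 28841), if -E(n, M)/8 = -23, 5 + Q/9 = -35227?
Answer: -580/345929 ≈ -0.0016766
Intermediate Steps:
Q = -317088 (Q = -45 + 9*(-35227) = -45 - 317043 = -317088)
E(n, M) = 184 (E(n, M) = -8*(-23) = 184)
b = 396 (b = (3*4)*33 = 12*33 = 396)
(b + E(67, 219))/(Q - 28841) = (396 + 184)/(-317088 - 28841) = 580/(-345929) = 580*(-1/345929) = -580/345929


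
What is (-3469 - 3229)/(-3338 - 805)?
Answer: 6698/4143 ≈ 1.6167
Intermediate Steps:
(-3469 - 3229)/(-3338 - 805) = -6698/(-4143) = -6698*(-1/4143) = 6698/4143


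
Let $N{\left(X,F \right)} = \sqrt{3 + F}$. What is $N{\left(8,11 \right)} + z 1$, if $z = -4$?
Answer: $-4 + \sqrt{14} \approx -0.25834$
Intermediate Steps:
$N{\left(8,11 \right)} + z 1 = \sqrt{3 + 11} - 4 = \sqrt{14} - 4 = -4 + \sqrt{14}$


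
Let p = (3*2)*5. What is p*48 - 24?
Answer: 1416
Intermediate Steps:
p = 30 (p = 6*5 = 30)
p*48 - 24 = 30*48 - 24 = 1440 - 24 = 1416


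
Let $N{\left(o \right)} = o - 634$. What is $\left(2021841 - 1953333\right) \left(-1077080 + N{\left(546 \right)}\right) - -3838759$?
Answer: $-73790786585$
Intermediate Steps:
$N{\left(o \right)} = -634 + o$ ($N{\left(o \right)} = o - 634 = -634 + o$)
$\left(2021841 - 1953333\right) \left(-1077080 + N{\left(546 \right)}\right) - -3838759 = \left(2021841 - 1953333\right) \left(-1077080 + \left(-634 + 546\right)\right) - -3838759 = 68508 \left(-1077080 - 88\right) + 3838759 = 68508 \left(-1077168\right) + 3838759 = -73794625344 + 3838759 = -73790786585$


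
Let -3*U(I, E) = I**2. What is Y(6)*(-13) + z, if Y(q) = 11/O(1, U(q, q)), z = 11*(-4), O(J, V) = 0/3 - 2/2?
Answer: 99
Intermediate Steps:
U(I, E) = -I**2/3
O(J, V) = -1 (O(J, V) = 0*(1/3) - 2*1/2 = 0 - 1 = -1)
z = -44
Y(q) = -11 (Y(q) = 11/(-1) = 11*(-1) = -11)
Y(6)*(-13) + z = -11*(-13) - 44 = 143 - 44 = 99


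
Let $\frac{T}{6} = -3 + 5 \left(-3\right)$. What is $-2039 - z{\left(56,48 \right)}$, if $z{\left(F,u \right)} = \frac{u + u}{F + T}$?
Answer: $- \frac{26483}{13} \approx -2037.2$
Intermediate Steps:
$T = -108$ ($T = 6 \left(-3 + 5 \left(-3\right)\right) = 6 \left(-3 - 15\right) = 6 \left(-18\right) = -108$)
$z{\left(F,u \right)} = \frac{2 u}{-108 + F}$ ($z{\left(F,u \right)} = \frac{u + u}{F - 108} = \frac{2 u}{-108 + F}$)
$-2039 - z{\left(56,48 \right)} = -2039 - 2 \cdot 48 \frac{1}{-108 + 56} = -2039 - 2 \cdot 48 \frac{1}{-52} = -2039 - 2 \cdot 48 \left(- \frac{1}{52}\right) = -2039 - - \frac{24}{13} = -2039 + \frac{24}{13} = - \frac{26483}{13}$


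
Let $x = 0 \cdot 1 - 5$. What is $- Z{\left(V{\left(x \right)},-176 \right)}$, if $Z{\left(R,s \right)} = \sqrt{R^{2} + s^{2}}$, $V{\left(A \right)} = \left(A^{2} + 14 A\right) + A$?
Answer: $- 2 \sqrt{8369} \approx -182.96$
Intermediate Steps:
$x = -5$ ($x = 0 - 5 = -5$)
$V{\left(A \right)} = A^{2} + 15 A$
$- Z{\left(V{\left(x \right)},-176 \right)} = - \sqrt{\left(- 5 \left(15 - 5\right)\right)^{2} + \left(-176\right)^{2}} = - \sqrt{\left(\left(-5\right) 10\right)^{2} + 30976} = - \sqrt{\left(-50\right)^{2} + 30976} = - \sqrt{2500 + 30976} = - \sqrt{33476} = - 2 \sqrt{8369}$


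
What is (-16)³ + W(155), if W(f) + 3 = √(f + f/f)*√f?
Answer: -4099 + 2*√6045 ≈ -3943.5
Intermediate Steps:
W(f) = -3 + √f*√(1 + f) (W(f) = -3 + √(f + f/f)*√f = -3 + √(f + 1)*√f = -3 + √(1 + f)*√f = -3 + √f*√(1 + f))
(-16)³ + W(155) = (-16)³ + (-3 + √155*√(1 + 155)) = -4096 + (-3 + √155*√156) = -4096 + (-3 + √155*(2*√39)) = -4096 + (-3 + 2*√6045) = -4099 + 2*√6045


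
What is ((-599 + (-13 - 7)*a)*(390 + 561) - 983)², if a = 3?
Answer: 393997246864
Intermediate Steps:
((-599 + (-13 - 7)*a)*(390 + 561) - 983)² = ((-599 + (-13 - 7)*3)*(390 + 561) - 983)² = ((-599 - 20*3)*951 - 983)² = ((-599 - 60)*951 - 983)² = (-659*951 - 983)² = (-626709 - 983)² = (-627692)² = 393997246864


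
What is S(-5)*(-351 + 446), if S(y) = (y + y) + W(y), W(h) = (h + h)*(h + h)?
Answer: 8550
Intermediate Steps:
W(h) = 4*h² (W(h) = (2*h)*(2*h) = 4*h²)
S(y) = 2*y + 4*y² (S(y) = (y + y) + 4*y² = 2*y + 4*y²)
S(-5)*(-351 + 446) = (2*(-5)*(1 + 2*(-5)))*(-351 + 446) = (2*(-5)*(1 - 10))*95 = (2*(-5)*(-9))*95 = 90*95 = 8550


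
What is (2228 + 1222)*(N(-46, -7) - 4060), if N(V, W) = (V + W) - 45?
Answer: -14345100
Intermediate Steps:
N(V, W) = -45 + V + W
(2228 + 1222)*(N(-46, -7) - 4060) = (2228 + 1222)*((-45 - 46 - 7) - 4060) = 3450*(-98 - 4060) = 3450*(-4158) = -14345100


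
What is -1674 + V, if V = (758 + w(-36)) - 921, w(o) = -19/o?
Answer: -66113/36 ≈ -1836.5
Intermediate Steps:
V = -5849/36 (V = (758 - 19/(-36)) - 921 = (758 - 19*(-1/36)) - 921 = (758 + 19/36) - 921 = 27307/36 - 921 = -5849/36 ≈ -162.47)
-1674 + V = -1674 - 5849/36 = -66113/36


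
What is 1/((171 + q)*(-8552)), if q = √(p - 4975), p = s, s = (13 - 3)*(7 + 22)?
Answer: I/(8552*(√4685 - 171*I)) ≈ -5.8938e-7 + 2.3591e-7*I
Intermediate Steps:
s = 290 (s = 10*29 = 290)
p = 290
q = I*√4685 (q = √(290 - 4975) = √(-4685) = I*√4685 ≈ 68.447*I)
1/((171 + q)*(-8552)) = 1/((171 + I*√4685)*(-8552)) = -1/8552/(171 + I*√4685) = -1/(8552*(171 + I*√4685))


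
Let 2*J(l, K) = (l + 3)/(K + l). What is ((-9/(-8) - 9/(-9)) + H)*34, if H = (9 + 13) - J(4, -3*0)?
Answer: 1581/2 ≈ 790.50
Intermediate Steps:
J(l, K) = (3 + l)/(2*(K + l)) (J(l, K) = ((l + 3)/(K + l))/2 = ((3 + l)/(K + l))/2 = (3 + l)/(2*(K + l)))
H = 169/8 (H = (9 + 13) - (3 + 4)/(2*(-3*0 + 4)) = 22 - 7/(2*(0 + 4)) = 22 - 7/(2*4) = 22 - 1*7/8 = 22 - 7/8 = 169/8 ≈ 21.125)
((-9/(-8) - 9/(-9)) + H)*34 = ((-9/(-8) - 9/(-9)) + 169/8)*34 = ((-9*(-1/8) - 9*(-1/9)) + 169/8)*34 = ((9/8 + 1) + 169/8)*34 = (17/8 + 169/8)*34 = (93/4)*34 = 1581/2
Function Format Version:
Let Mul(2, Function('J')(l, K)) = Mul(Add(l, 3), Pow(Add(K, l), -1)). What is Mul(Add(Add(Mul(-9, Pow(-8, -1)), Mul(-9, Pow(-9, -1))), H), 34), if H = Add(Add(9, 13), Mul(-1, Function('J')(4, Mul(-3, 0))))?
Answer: Rational(1581, 2) ≈ 790.50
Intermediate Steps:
Function('J')(l, K) = Mul(Rational(1, 2), Pow(Add(K, l), -1), Add(3, l)) (Function('J')(l, K) = Mul(Rational(1, 2), Mul(Add(l, 3), Pow(Add(K, l), -1))) = Mul(Rational(1, 2), Mul(Add(3, l), Pow(Add(K, l), -1))) = Mul(Rational(1, 2), Mul(Pow(Add(K, l), -1), Add(3, l))) = Mul(Rational(1, 2), Pow(Add(K, l), -1), Add(3, l)))
H = Rational(169, 8) (H = Add(Add(9, 13), Mul(-1, Mul(Rational(1, 2), Pow(Add(Mul(-3, 0), 4), -1), Add(3, 4)))) = Add(22, Mul(-1, Mul(Rational(1, 2), Pow(Add(0, 4), -1), 7))) = Add(22, Mul(-1, Mul(Rational(1, 2), Pow(4, -1), 7))) = Add(22, Mul(-1, Mul(Rational(1, 2), Rational(1, 4), 7))) = Add(22, Mul(-1, Rational(7, 8))) = Add(22, Rational(-7, 8)) = Rational(169, 8) ≈ 21.125)
Mul(Add(Add(Mul(-9, Pow(-8, -1)), Mul(-9, Pow(-9, -1))), H), 34) = Mul(Add(Add(Mul(-9, Pow(-8, -1)), Mul(-9, Pow(-9, -1))), Rational(169, 8)), 34) = Mul(Add(Add(Mul(-9, Rational(-1, 8)), Mul(-9, Rational(-1, 9))), Rational(169, 8)), 34) = Mul(Add(Add(Rational(9, 8), 1), Rational(169, 8)), 34) = Mul(Add(Rational(17, 8), Rational(169, 8)), 34) = Mul(Rational(93, 4), 34) = Rational(1581, 2)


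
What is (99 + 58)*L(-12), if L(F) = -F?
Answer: 1884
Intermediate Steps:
(99 + 58)*L(-12) = (99 + 58)*(-1*(-12)) = 157*12 = 1884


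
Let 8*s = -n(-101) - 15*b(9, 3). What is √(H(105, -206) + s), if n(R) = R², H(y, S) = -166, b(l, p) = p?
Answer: 3*I*√643/2 ≈ 38.036*I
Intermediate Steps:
s = -5123/4 (s = (-1*(-101)² - 15*3)/8 = (-1*10201 - 1*45)/8 = (-10201 - 45)/8 = (⅛)*(-10246) = -5123/4 ≈ -1280.8)
√(H(105, -206) + s) = √(-166 - 5123/4) = √(-5787/4) = 3*I*√643/2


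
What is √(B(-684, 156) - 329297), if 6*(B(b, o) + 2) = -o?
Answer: 5*I*√13173 ≈ 573.87*I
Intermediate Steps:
B(b, o) = -2 - o/6 (B(b, o) = -2 + (-o)/6 = -2 - o/6)
√(B(-684, 156) - 329297) = √((-2 - ⅙*156) - 329297) = √((-2 - 26) - 329297) = √(-28 - 329297) = √(-329325) = 5*I*√13173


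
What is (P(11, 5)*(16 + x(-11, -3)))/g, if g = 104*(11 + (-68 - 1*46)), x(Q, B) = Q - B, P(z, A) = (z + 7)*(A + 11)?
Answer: -288/1339 ≈ -0.21509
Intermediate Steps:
P(z, A) = (7 + z)*(11 + A)
g = -10712 (g = 104*(11 + (-68 - 46)) = 104*(11 - 114) = 104*(-103) = -10712)
(P(11, 5)*(16 + x(-11, -3)))/g = ((77 + 7*5 + 11*11 + 5*11)*(16 + (-11 - 1*(-3))))/(-10712) = ((77 + 35 + 121 + 55)*(16 + (-11 + 3)))*(-1/10712) = (288*(16 - 8))*(-1/10712) = (288*8)*(-1/10712) = 2304*(-1/10712) = -288/1339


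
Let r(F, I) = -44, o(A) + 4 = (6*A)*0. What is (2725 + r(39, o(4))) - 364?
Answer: 2317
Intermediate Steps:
o(A) = -4 (o(A) = -4 + (6*A)*0 = -4 + 0 = -4)
(2725 + r(39, o(4))) - 364 = (2725 - 44) - 364 = 2681 - 364 = 2317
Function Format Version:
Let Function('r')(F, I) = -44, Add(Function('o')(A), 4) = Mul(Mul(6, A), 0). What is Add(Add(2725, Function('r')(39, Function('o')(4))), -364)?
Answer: 2317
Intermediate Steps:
Function('o')(A) = -4 (Function('o')(A) = Add(-4, Mul(Mul(6, A), 0)) = Add(-4, 0) = -4)
Add(Add(2725, Function('r')(39, Function('o')(4))), -364) = Add(Add(2725, -44), -364) = Add(2681, -364) = 2317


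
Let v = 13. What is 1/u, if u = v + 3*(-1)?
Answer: 1/10 ≈ 0.10000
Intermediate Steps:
u = 10 (u = 13 + 3*(-1) = 13 - 3 = 10)
1/u = 1/10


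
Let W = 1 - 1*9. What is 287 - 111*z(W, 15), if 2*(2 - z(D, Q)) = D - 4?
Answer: -601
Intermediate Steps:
W = -8 (W = 1 - 9 = -8)
z(D, Q) = 4 - D/2 (z(D, Q) = 2 - (D - 4)/2 = 2 - (-4 + D)/2 = 2 + (2 - D/2) = 4 - D/2)
287 - 111*z(W, 15) = 287 - 111*(4 - ½*(-8)) = 287 - 111*(4 + 4) = 287 - 111*8 = 287 - 888 = -601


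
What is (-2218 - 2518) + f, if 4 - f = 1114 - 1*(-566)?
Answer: -6412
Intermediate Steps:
f = -1676 (f = 4 - (1114 - 1*(-566)) = 4 - (1114 + 566) = 4 - 1*1680 = 4 - 1680 = -1676)
(-2218 - 2518) + f = (-2218 - 2518) - 1676 = -4736 - 1676 = -6412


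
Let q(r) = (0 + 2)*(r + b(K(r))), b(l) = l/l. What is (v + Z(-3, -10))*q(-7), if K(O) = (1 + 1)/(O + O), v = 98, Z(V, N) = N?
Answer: -1056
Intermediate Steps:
K(O) = 1/O (K(O) = 2/((2*O)) = 2*(1/(2*O)) = 1/O)
b(l) = 1
q(r) = 2 + 2*r (q(r) = (0 + 2)*(r + 1) = 2*(1 + r) = 2 + 2*r)
(v + Z(-3, -10))*q(-7) = (98 - 10)*(2 + 2*(-7)) = 88*(2 - 14) = 88*(-12) = -1056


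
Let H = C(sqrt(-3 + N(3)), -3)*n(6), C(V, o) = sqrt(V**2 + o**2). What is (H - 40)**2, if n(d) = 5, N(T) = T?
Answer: 625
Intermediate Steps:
H = 15 (H = sqrt((sqrt(-3 + 3))**2 + (-3)**2)*5 = sqrt((sqrt(0))**2 + 9)*5 = sqrt(0**2 + 9)*5 = sqrt(0 + 9)*5 = sqrt(9)*5 = 3*5 = 15)
(H - 40)**2 = (15 - 40)**2 = (-25)**2 = 625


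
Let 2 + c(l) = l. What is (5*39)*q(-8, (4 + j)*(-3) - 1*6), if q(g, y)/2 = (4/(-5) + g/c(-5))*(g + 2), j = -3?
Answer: -5616/7 ≈ -802.29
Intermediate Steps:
c(l) = -2 + l
q(g, y) = 2*(2 + g)*(-4/5 - g/7) (q(g, y) = 2*((4/(-5) + g/(-2 - 5))*(g + 2)) = 2*((4*(-1/5) + g/(-7))*(2 + g)) = 2*((-4/5 + g*(-1/7))*(2 + g)) = 2*((-4/5 - g/7)*(2 + g)) = 2*((2 + g)*(-4/5 - g/7)) = 2*(2 + g)*(-4/5 - g/7))
(5*39)*q(-8, (4 + j)*(-3) - 1*6) = (5*39)*(-16/5 - 76/35*(-8) - 2/7*(-8)**2) = 195*(-16/5 + 608/35 - 2/7*64) = 195*(-16/5 + 608/35 - 128/7) = 195*(-144/35) = -5616/7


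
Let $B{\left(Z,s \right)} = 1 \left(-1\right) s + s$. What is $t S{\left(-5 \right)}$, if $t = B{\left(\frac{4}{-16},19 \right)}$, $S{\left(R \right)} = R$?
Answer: $0$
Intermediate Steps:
$B{\left(Z,s \right)} = 0$ ($B{\left(Z,s \right)} = - s + s = 0$)
$t = 0$
$t S{\left(-5 \right)} = 0 \left(-5\right) = 0$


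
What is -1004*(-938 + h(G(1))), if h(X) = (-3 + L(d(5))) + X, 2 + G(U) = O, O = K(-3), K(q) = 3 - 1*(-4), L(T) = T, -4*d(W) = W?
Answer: 940999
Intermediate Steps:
d(W) = -W/4
K(q) = 7 (K(q) = 3 + 4 = 7)
O = 7
G(U) = 5 (G(U) = -2 + 7 = 5)
h(X) = -17/4 + X (h(X) = (-3 - ¼*5) + X = (-3 - 5/4) + X = -17/4 + X)
-1004*(-938 + h(G(1))) = -1004*(-938 + (-17/4 + 5)) = -1004*(-938 + ¾) = -1004*(-3749/4) = 940999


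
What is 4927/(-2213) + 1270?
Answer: 2805583/2213 ≈ 1267.8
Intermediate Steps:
4927/(-2213) + 1270 = 4927*(-1/2213) + 1270 = -4927/2213 + 1270 = 2805583/2213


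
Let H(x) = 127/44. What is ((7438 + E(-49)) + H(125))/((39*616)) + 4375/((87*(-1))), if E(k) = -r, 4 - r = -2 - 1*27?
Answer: -1532087537/30654624 ≈ -49.979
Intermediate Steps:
H(x) = 127/44 (H(x) = 127*(1/44) = 127/44)
r = 33 (r = 4 - (-2 - 1*27) = 4 - (-2 - 27) = 4 - 1*(-29) = 4 + 29 = 33)
E(k) = -33 (E(k) = -1*33 = -33)
((7438 + E(-49)) + H(125))/((39*616)) + 4375/((87*(-1))) = ((7438 - 33) + 127/44)/((39*616)) + 4375/((87*(-1))) = (7405 + 127/44)/24024 + 4375/(-87) = (325947/44)*(1/24024) + 4375*(-1/87) = 108649/352352 - 4375/87 = -1532087537/30654624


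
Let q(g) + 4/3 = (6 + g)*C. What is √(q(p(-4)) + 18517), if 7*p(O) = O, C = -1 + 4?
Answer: √8172591/21 ≈ 136.13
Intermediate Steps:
C = 3
p(O) = O/7
q(g) = 50/3 + 3*g (q(g) = -4/3 + (6 + g)*3 = -4/3 + (18 + 3*g) = 50/3 + 3*g)
√(q(p(-4)) + 18517) = √((50/3 + 3*((⅐)*(-4))) + 18517) = √((50/3 + 3*(-4/7)) + 18517) = √((50/3 - 12/7) + 18517) = √(314/21 + 18517) = √(389171/21) = √8172591/21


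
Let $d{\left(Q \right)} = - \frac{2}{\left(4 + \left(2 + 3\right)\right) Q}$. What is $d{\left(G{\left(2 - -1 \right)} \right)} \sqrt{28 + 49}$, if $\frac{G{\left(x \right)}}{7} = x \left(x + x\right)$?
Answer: $- \frac{\sqrt{77}}{567} \approx -0.015476$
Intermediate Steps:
$G{\left(x \right)} = 14 x^{2}$ ($G{\left(x \right)} = 7 x \left(x + x\right) = 7 x 2 x = 7 \cdot 2 x^{2} = 14 x^{2}$)
$d{\left(Q \right)} = - \frac{2}{9 Q}$ ($d{\left(Q \right)} = - \frac{2}{\left(4 + 5\right) Q} = - \frac{2}{9 Q}$)
$d{\left(G{\left(2 - -1 \right)} \right)} \sqrt{28 + 49} = - \frac{2}{9 \cdot 14 \left(2 - -1\right)^{2}} \sqrt{28 + 49} = - \frac{2}{9 \cdot 14 \left(2 + 1\right)^{2}} \sqrt{77} = - \frac{2}{9 \cdot 14 \cdot 3^{2}} \sqrt{77} = - \frac{2}{9 \cdot 14 \cdot 9} \sqrt{77} = - \frac{2}{9 \cdot 126} \sqrt{77} = \left(- \frac{2}{9}\right) \frac{1}{126} \sqrt{77} = - \frac{\sqrt{77}}{567}$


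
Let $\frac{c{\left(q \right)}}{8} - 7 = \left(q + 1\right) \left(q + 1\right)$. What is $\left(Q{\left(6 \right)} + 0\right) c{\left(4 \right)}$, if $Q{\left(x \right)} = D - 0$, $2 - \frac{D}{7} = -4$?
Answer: $10752$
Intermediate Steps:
$D = 42$ ($D = 14 - -28 = 14 + 28 = 42$)
$Q{\left(x \right)} = 42$ ($Q{\left(x \right)} = 42 - 0 = 42 + 0 = 42$)
$c{\left(q \right)} = 56 + 8 \left(1 + q\right)^{2}$ ($c{\left(q \right)} = 56 + 8 \left(q + 1\right) \left(q + 1\right) = 56 + 8 \left(1 + q\right) \left(1 + q\right) = 56 + 8 \left(1 + q\right)^{2}$)
$\left(Q{\left(6 \right)} + 0\right) c{\left(4 \right)} = \left(42 + 0\right) \left(56 + 8 \left(1 + 4\right)^{2}\right) = 42 \left(56 + 8 \cdot 5^{2}\right) = 42 \left(56 + 8 \cdot 25\right) = 42 \left(56 + 200\right) = 42 \cdot 256 = 10752$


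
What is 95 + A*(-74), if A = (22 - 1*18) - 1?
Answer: -127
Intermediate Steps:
A = 3 (A = (22 - 18) - 1 = 4 - 1 = 3)
95 + A*(-74) = 95 + 3*(-74) = 95 - 222 = -127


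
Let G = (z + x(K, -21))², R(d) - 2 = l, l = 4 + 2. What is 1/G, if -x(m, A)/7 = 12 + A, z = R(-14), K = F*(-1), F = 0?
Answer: 1/5041 ≈ 0.00019837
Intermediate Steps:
l = 6
R(d) = 8 (R(d) = 2 + 6 = 8)
K = 0 (K = 0*(-1) = 0)
z = 8
x(m, A) = -84 - 7*A (x(m, A) = -7*(12 + A) = -84 - 7*A)
G = 5041 (G = (8 + (-84 - 7*(-21)))² = (8 + (-84 + 147))² = (8 + 63)² = 71² = 5041)
1/G = 1/5041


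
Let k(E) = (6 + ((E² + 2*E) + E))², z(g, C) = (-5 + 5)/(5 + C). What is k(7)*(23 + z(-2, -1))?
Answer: 132848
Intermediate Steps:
z(g, C) = 0 (z(g, C) = 0/(5 + C) = 0)
k(E) = (6 + E² + 3*E)² (k(E) = (6 + (E² + 3*E))² = (6 + E² + 3*E)²)
k(7)*(23 + z(-2, -1)) = (6 + 7² + 3*7)²*(23 + 0) = (6 + 49 + 21)²*23 = 76²*23 = 5776*23 = 132848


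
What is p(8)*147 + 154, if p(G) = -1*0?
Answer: 154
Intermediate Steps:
p(G) = 0
p(8)*147 + 154 = 0*147 + 154 = 0 + 154 = 154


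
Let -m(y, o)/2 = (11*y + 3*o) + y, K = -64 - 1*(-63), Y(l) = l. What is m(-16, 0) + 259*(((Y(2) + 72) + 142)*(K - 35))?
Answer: -2013600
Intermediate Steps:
K = -1 (K = -64 + 63 = -1)
m(y, o) = -24*y - 6*o (m(y, o) = -2*((11*y + 3*o) + y) = -2*((3*o + 11*y) + y) = -2*(3*o + 12*y) = -24*y - 6*o)
m(-16, 0) + 259*(((Y(2) + 72) + 142)*(K - 35)) = (-24*(-16) - 6*0) + 259*(((2 + 72) + 142)*(-1 - 35)) = (384 + 0) + 259*((74 + 142)*(-36)) = 384 + 259*(216*(-36)) = 384 + 259*(-7776) = 384 - 2013984 = -2013600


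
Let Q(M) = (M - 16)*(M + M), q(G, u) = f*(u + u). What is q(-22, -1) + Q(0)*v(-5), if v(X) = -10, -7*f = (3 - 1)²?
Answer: 8/7 ≈ 1.1429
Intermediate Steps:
f = -4/7 (f = -(3 - 1)²/7 = -⅐*2² = -⅐*4 = -4/7 ≈ -0.57143)
q(G, u) = -8*u/7 (q(G, u) = -4*(u + u)/7 = -8*u/7)
Q(M) = 2*M*(-16 + M) (Q(M) = (-16 + M)*(2*M) = 2*M*(-16 + M))
q(-22, -1) + Q(0)*v(-5) = -8/7*(-1) + (2*0*(-16 + 0))*(-10) = 8/7 + (2*0*(-16))*(-10) = 8/7 + 0*(-10) = 8/7 + 0 = 8/7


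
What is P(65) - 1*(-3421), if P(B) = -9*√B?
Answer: 3421 - 9*√65 ≈ 3348.4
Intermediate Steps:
P(65) - 1*(-3421) = -9*√65 - 1*(-3421) = -9*√65 + 3421 = 3421 - 9*√65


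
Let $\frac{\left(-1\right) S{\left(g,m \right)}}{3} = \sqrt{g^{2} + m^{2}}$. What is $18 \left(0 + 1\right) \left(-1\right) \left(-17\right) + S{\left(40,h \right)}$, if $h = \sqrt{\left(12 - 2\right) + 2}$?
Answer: $306 - 6 \sqrt{403} \approx 185.55$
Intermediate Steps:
$h = 2 \sqrt{3}$ ($h = \sqrt{10 + 2} = \sqrt{12} = 2 \sqrt{3} \approx 3.4641$)
$S{\left(g,m \right)} = - 3 \sqrt{g^{2} + m^{2}}$
$18 \left(0 + 1\right) \left(-1\right) \left(-17\right) + S{\left(40,h \right)} = 18 \left(0 + 1\right) \left(-1\right) \left(-17\right) - 3 \sqrt{40^{2} + \left(2 \sqrt{3}\right)^{2}} = 18 \cdot 1 \left(-1\right) \left(-17\right) - 3 \sqrt{1600 + 12} = 18 \left(-1\right) \left(-17\right) - 3 \sqrt{1612} = \left(-18\right) \left(-17\right) - 3 \cdot 2 \sqrt{403} = 306 - 6 \sqrt{403}$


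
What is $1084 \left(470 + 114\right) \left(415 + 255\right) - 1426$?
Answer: $424146094$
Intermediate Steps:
$1084 \left(470 + 114\right) \left(415 + 255\right) - 1426 = 1084 \cdot 584 \cdot 670 - 1426 = 1084 \cdot 391280 - 1426 = 424147520 - 1426 = 424146094$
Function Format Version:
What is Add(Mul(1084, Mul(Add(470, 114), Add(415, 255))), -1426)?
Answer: 424146094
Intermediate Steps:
Add(Mul(1084, Mul(Add(470, 114), Add(415, 255))), -1426) = Add(Mul(1084, Mul(584, 670)), -1426) = Add(Mul(1084, 391280), -1426) = Add(424147520, -1426) = 424146094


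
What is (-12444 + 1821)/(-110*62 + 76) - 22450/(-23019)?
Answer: 131977879/51746712 ≈ 2.5505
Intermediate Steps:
(-12444 + 1821)/(-110*62 + 76) - 22450/(-23019) = -10623/(-6820 + 76) - 22450*(-1/23019) = -10623/(-6744) + 22450/23019 = -10623*(-1/6744) + 22450/23019 = 3541/2248 + 22450/23019 = 131977879/51746712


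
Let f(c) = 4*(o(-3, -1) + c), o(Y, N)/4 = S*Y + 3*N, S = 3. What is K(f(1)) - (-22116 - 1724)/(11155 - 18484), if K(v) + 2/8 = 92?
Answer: 2594383/29316 ≈ 88.497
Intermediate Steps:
o(Y, N) = 12*N + 12*Y (o(Y, N) = 4*(3*Y + 3*N) = 4*(3*N + 3*Y) = 12*N + 12*Y)
f(c) = -192 + 4*c (f(c) = 4*((12*(-1) + 12*(-3)) + c) = 4*((-12 - 36) + c) = 4*(-48 + c) = -192 + 4*c)
K(v) = 367/4 (K(v) = -¼ + 92 = 367/4)
K(f(1)) - (-22116 - 1724)/(11155 - 18484) = 367/4 - (-22116 - 1724)/(11155 - 18484) = 367/4 - (-23840)/(-7329) = 367/4 - (-23840)*(-1)/7329 = 367/4 - 1*23840/7329 = 367/4 - 23840/7329 = 2594383/29316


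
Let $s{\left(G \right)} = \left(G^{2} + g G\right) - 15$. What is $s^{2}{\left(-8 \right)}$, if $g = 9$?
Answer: $529$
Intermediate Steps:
$s{\left(G \right)} = -15 + G^{2} + 9 G$ ($s{\left(G \right)} = \left(G^{2} + 9 G\right) - 15 = -15 + G^{2} + 9 G$)
$s^{2}{\left(-8 \right)} = \left(-15 + \left(-8\right)^{2} + 9 \left(-8\right)\right)^{2} = \left(-15 + 64 - 72\right)^{2} = \left(-23\right)^{2} = 529$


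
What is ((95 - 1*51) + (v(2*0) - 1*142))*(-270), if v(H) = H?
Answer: 26460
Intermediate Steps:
((95 - 1*51) + (v(2*0) - 1*142))*(-270) = ((95 - 1*51) + (2*0 - 1*142))*(-270) = ((95 - 51) + (0 - 142))*(-270) = (44 - 142)*(-270) = -98*(-270) = 26460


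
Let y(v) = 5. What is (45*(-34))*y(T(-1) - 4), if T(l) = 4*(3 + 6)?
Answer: -7650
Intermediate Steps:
T(l) = 36 (T(l) = 4*9 = 36)
(45*(-34))*y(T(-1) - 4) = (45*(-34))*5 = -1530*5 = -7650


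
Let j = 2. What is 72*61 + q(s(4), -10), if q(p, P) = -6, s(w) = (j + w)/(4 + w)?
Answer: 4386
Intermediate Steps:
s(w) = (2 + w)/(4 + w)
72*61 + q(s(4), -10) = 72*61 - 6 = 4392 - 6 = 4386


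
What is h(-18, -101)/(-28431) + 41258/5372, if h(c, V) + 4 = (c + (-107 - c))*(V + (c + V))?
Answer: 523285403/76365666 ≈ 6.8524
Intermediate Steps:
h(c, V) = -4 - 214*V - 107*c (h(c, V) = -4 + (c + (-107 - c))*(V + (c + V)) = -4 - 107*(V + (V + c)) = -4 - 107*(c + 2*V) = -4 + (-214*V - 107*c) = -4 - 214*V - 107*c)
h(-18, -101)/(-28431) + 41258/5372 = (-4 - 214*(-101) - 107*(-18))/(-28431) + 41258/5372 = (-4 + 21614 + 1926)*(-1/28431) + 41258*(1/5372) = 23536*(-1/28431) + 20629/2686 = -23536/28431 + 20629/2686 = 523285403/76365666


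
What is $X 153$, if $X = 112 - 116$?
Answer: $-612$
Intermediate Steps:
$X = -4$ ($X = 112 - 116 = -4$)
$X 153 = \left(-4\right) 153 = -612$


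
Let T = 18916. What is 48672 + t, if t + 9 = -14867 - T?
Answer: 14880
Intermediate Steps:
t = -33792 (t = -9 + (-14867 - 1*18916) = -9 + (-14867 - 18916) = -9 - 33783 = -33792)
48672 + t = 48672 - 33792 = 14880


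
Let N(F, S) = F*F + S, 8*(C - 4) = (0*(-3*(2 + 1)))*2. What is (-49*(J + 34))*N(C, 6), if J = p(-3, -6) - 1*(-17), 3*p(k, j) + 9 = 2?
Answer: -157388/3 ≈ -52463.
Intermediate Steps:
p(k, j) = -7/3 (p(k, j) = -3 + (⅓)*2 = -3 + ⅔ = -7/3)
J = 44/3 (J = -7/3 - 1*(-17) = -7/3 + 17 = 44/3 ≈ 14.667)
C = 4 (C = 4 + ((0*(-3*(2 + 1)))*2)/8 = 4 + ((0*(-3*3))*2)/8 = 4 + ((0*(-9))*2)/8 = 4 + (0*2)/8 = 4 + (⅛)*0 = 4 + 0 = 4)
N(F, S) = S + F² (N(F, S) = F² + S = S + F²)
(-49*(J + 34))*N(C, 6) = (-49*(44/3 + 34))*(6 + 4²) = (-49*146/3)*(6 + 16) = -7154/3*22 = -157388/3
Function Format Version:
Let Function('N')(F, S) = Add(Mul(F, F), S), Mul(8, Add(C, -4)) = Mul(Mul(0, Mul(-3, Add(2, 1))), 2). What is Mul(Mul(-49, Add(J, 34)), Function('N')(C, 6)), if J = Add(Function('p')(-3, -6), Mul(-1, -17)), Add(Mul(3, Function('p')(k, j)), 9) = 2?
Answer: Rational(-157388, 3) ≈ -52463.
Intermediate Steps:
Function('p')(k, j) = Rational(-7, 3) (Function('p')(k, j) = Add(-3, Mul(Rational(1, 3), 2)) = Add(-3, Rational(2, 3)) = Rational(-7, 3))
J = Rational(44, 3) (J = Add(Rational(-7, 3), Mul(-1, -17)) = Add(Rational(-7, 3), 17) = Rational(44, 3) ≈ 14.667)
C = 4 (C = Add(4, Mul(Rational(1, 8), Mul(Mul(0, Mul(-3, Add(2, 1))), 2))) = Add(4, Mul(Rational(1, 8), Mul(Mul(0, Mul(-3, 3)), 2))) = Add(4, Mul(Rational(1, 8), Mul(Mul(0, -9), 2))) = Add(4, Mul(Rational(1, 8), Mul(0, 2))) = Add(4, Mul(Rational(1, 8), 0)) = Add(4, 0) = 4)
Function('N')(F, S) = Add(S, Pow(F, 2)) (Function('N')(F, S) = Add(Pow(F, 2), S) = Add(S, Pow(F, 2)))
Mul(Mul(-49, Add(J, 34)), Function('N')(C, 6)) = Mul(Mul(-49, Add(Rational(44, 3), 34)), Add(6, Pow(4, 2))) = Mul(Mul(-49, Rational(146, 3)), Add(6, 16)) = Mul(Rational(-7154, 3), 22) = Rational(-157388, 3)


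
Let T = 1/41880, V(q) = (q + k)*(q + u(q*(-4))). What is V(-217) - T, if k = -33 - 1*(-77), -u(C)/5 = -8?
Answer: 1282407479/41880 ≈ 30621.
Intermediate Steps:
u(C) = 40 (u(C) = -5*(-8) = 40)
k = 44 (k = -33 + 77 = 44)
V(q) = (40 + q)*(44 + q) (V(q) = (q + 44)*(q + 40) = (44 + q)*(40 + q) = (40 + q)*(44 + q))
T = 1/41880 ≈ 2.3878e-5
V(-217) - T = (1760 + (-217)² + 84*(-217)) - 1*1/41880 = (1760 + 47089 - 18228) - 1/41880 = 30621 - 1/41880 = 1282407479/41880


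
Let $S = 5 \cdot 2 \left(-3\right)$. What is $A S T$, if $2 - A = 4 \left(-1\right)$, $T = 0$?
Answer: $0$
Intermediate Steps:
$A = 6$ ($A = 2 - 4 \left(-1\right) = 2 - -4 = 2 + 4 = 6$)
$S = -30$ ($S = 10 \left(-3\right) = -30$)
$A S T = 6 \left(-30\right) 0 = \left(-180\right) 0 = 0$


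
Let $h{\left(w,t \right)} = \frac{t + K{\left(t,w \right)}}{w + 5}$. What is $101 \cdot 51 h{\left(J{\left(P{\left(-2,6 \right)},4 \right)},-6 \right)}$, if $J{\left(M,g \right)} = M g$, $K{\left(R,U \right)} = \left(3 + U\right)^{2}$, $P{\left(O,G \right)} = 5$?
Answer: $\frac{2693973}{25} \approx 1.0776 \cdot 10^{5}$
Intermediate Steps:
$h{\left(w,t \right)} = \frac{t + \left(3 + w\right)^{2}}{5 + w}$ ($h{\left(w,t \right)} = \frac{t + \left(3 + w\right)^{2}}{w + 5} = \frac{t + \left(3 + w\right)^{2}}{5 + w}$)
$101 \cdot 51 h{\left(J{\left(P{\left(-2,6 \right)},4 \right)},-6 \right)} = 101 \cdot 51 \frac{-6 + \left(3 + 5 \cdot 4\right)^{2}}{5 + 5 \cdot 4} = 5151 \frac{-6 + \left(3 + 20\right)^{2}}{5 + 20} = 5151 \frac{-6 + 23^{2}}{25} = 5151 \frac{-6 + 529}{25} = 5151 \cdot \frac{1}{25} \cdot 523 = 5151 \cdot \frac{523}{25} = \frac{2693973}{25}$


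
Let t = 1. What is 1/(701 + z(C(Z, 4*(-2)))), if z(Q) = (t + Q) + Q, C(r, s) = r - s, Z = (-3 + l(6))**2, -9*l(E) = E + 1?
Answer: 81/60470 ≈ 0.0013395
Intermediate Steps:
l(E) = -1/9 - E/9 (l(E) = -(E + 1)/9 = -(1 + E)/9 = -1/9 - E/9)
Z = 1156/81 (Z = (-3 + (-1/9 - 1/9*6))**2 = (-3 + (-1/9 - 2/3))**2 = (-3 - 7/9)**2 = (-34/9)**2 = 1156/81 ≈ 14.272)
z(Q) = 1 + 2*Q (z(Q) = (1 + Q) + Q = 1 + 2*Q)
1/(701 + z(C(Z, 4*(-2)))) = 1/(701 + (1 + 2*(1156/81 - 4*(-2)))) = 1/(701 + (1 + 2*(1156/81 - 1*(-8)))) = 1/(701 + (1 + 2*(1156/81 + 8))) = 1/(701 + (1 + 2*(1804/81))) = 1/(701 + (1 + 3608/81)) = 1/(701 + 3689/81) = 1/(60470/81) = 81/60470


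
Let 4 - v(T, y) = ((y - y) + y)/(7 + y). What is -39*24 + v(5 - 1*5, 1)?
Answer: -7457/8 ≈ -932.13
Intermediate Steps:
v(T, y) = 4 - y/(7 + y) (v(T, y) = 4 - ((y - y) + y)/(7 + y) = 4 - (0 + y)/(7 + y) = 4 - y/(7 + y))
-39*24 + v(5 - 1*5, 1) = -39*24 + (28 + 3*1)/(7 + 1) = -936 + (28 + 3)/8 = -936 + (⅛)*31 = -936 + 31/8 = -7457/8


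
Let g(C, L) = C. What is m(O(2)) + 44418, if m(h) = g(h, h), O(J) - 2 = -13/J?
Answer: 88827/2 ≈ 44414.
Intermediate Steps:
O(J) = 2 - 13/J
m(h) = h
m(O(2)) + 44418 = (2 - 13/2) + 44418 = -9/2 + 44418 = 88827/2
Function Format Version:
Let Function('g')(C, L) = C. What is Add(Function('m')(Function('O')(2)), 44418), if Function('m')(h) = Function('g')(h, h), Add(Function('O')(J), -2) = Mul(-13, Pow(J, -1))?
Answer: Rational(88827, 2) ≈ 44414.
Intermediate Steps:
Function('O')(J) = Add(2, Mul(-13, Pow(J, -1)))
Function('m')(h) = h
Add(Function('m')(Function('O')(2)), 44418) = Add(Add(2, Mul(-13, Pow(2, -1))), 44418) = Add(Add(2, Mul(-13, Rational(1, 2))), 44418) = Add(Add(2, Rational(-13, 2)), 44418) = Add(Rational(-9, 2), 44418) = Rational(88827, 2)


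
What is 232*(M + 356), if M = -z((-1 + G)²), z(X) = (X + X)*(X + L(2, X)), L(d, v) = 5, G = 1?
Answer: 82592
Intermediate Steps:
z(X) = 2*X*(5 + X) (z(X) = (X + X)*(X + 5) = (2*X)*(5 + X) = 2*X*(5 + X))
M = 0 (M = -2*(-1 + 1)²*(5 + (-1 + 1)²) = -2*0²*(5 + 0²) = -2*0*(5 + 0) = -2*0*5 = -1*0 = 0)
232*(M + 356) = 232*(0 + 356) = 232*356 = 82592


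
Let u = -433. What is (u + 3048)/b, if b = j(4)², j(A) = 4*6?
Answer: 2615/576 ≈ 4.5399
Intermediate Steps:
j(A) = 24
b = 576 (b = 24² = 576)
(u + 3048)/b = (-433 + 3048)/576 = 2615*(1/576) = 2615/576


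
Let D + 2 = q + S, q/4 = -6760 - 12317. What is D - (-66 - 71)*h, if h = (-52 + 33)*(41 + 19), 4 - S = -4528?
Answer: -227958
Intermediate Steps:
q = -76308 (q = 4*(-6760 - 12317) = 4*(-19077) = -76308)
S = 4532 (S = 4 - 1*(-4528) = 4 + 4528 = 4532)
h = -1140 (h = -19*60 = -1140)
D = -71778 (D = -2 + (-76308 + 4532) = -2 - 71776 = -71778)
D - (-66 - 71)*h = -71778 - (-66 - 71)*(-1140) = -71778 - (-137)*(-1140) = -71778 - 1*156180 = -71778 - 156180 = -227958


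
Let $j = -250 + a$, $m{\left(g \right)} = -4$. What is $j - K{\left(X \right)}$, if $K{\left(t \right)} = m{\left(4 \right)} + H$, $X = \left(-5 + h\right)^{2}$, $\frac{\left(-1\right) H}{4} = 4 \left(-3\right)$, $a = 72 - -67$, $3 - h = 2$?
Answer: $-155$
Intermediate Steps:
$h = 1$ ($h = 3 - 2 = 1$)
$a = 139$ ($a = 72 + 67 = 139$)
$H = 48$ ($H = - 4 \cdot 4 \left(-3\right) = \left(-4\right) \left(-12\right) = 48$)
$j = -111$ ($j = -250 + 139 = -111$)
$X = 16$ ($X = \left(-5 + 1\right)^{2} = \left(-4\right)^{2} = 16$)
$K{\left(t \right)} = 44$ ($K{\left(t \right)} = -4 + 48 = 44$)
$j - K{\left(X \right)} = -111 - 44 = -155$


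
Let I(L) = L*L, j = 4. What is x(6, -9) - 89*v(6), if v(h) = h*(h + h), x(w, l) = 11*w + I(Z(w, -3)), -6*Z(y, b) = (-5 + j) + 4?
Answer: -25367/4 ≈ -6341.8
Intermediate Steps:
Z(y, b) = -1/2 (Z(y, b) = -((-5 + 4) + 4)/6 = -(-1 + 4)/6 = -1/6*3 = -1/2)
I(L) = L**2
x(w, l) = 1/4 + 11*w (x(w, l) = 11*w + (-1/2)**2 = 11*w + 1/4 = 1/4 + 11*w)
v(h) = 2*h**2 (v(h) = h*(2*h) = 2*h**2)
x(6, -9) - 89*v(6) = (1/4 + 11*6) - 178*6**2 = (1/4 + 66) - 178*36 = 265/4 - 89*72 = 265/4 - 6408 = -25367/4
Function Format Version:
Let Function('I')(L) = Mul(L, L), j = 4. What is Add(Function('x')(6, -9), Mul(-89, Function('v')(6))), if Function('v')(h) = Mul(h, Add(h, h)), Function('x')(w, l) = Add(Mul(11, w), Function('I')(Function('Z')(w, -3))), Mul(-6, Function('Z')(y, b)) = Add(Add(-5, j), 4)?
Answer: Rational(-25367, 4) ≈ -6341.8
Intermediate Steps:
Function('Z')(y, b) = Rational(-1, 2) (Function('Z')(y, b) = Mul(Rational(-1, 6), Add(Add(-5, 4), 4)) = Mul(Rational(-1, 6), Add(-1, 4)) = Mul(Rational(-1, 6), 3) = Rational(-1, 2))
Function('I')(L) = Pow(L, 2)
Function('x')(w, l) = Add(Rational(1, 4), Mul(11, w)) (Function('x')(w, l) = Add(Mul(11, w), Pow(Rational(-1, 2), 2)) = Add(Mul(11, w), Rational(1, 4)) = Add(Rational(1, 4), Mul(11, w)))
Function('v')(h) = Mul(2, Pow(h, 2)) (Function('v')(h) = Mul(h, Mul(2, h)) = Mul(2, Pow(h, 2)))
Add(Function('x')(6, -9), Mul(-89, Function('v')(6))) = Add(Add(Rational(1, 4), Mul(11, 6)), Mul(-89, Mul(2, Pow(6, 2)))) = Add(Add(Rational(1, 4), 66), Mul(-89, Mul(2, 36))) = Add(Rational(265, 4), Mul(-89, 72)) = Add(Rational(265, 4), -6408) = Rational(-25367, 4)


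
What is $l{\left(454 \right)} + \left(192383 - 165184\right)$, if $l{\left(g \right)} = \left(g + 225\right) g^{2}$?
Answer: $139979963$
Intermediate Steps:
$l{\left(g \right)} = g^{2} \left(225 + g\right)$ ($l{\left(g \right)} = \left(225 + g\right) g^{2} = g^{2} \left(225 + g\right)$)
$l{\left(454 \right)} + \left(192383 - 165184\right) = 454^{2} \left(225 + 454\right) + \left(192383 - 165184\right) = 206116 \cdot 679 + \left(192383 - 165184\right) = 139952764 + 27199 = 139979963$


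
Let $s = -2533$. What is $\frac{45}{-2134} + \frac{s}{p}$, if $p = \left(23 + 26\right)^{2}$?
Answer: $- \frac{5513467}{5123734} \approx -1.0761$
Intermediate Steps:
$p = 2401$ ($p = 49^{2} = 2401$)
$\frac{45}{-2134} + \frac{s}{p} = \frac{45}{-2134} - \frac{2533}{2401} = 45 \left(- \frac{1}{2134}\right) - \frac{2533}{2401} = - \frac{45}{2134} - \frac{2533}{2401} = - \frac{5513467}{5123734}$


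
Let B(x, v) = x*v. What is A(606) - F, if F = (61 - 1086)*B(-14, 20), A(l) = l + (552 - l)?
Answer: -286448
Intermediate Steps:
B(x, v) = v*x
A(l) = 552
F = 287000 (F = (61 - 1086)*(20*(-14)) = -1025*(-280) = 287000)
A(606) - F = 552 - 1*287000 = 552 - 287000 = -286448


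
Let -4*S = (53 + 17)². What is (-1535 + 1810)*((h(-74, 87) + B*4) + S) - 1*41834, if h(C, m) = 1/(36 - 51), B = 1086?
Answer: 2447618/3 ≈ 8.1587e+5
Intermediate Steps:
h(C, m) = -1/15 (h(C, m) = 1/(-15) = -1/15)
S = -1225 (S = -(53 + 17)²/4 = -¼*70² = -¼*4900 = -1225)
(-1535 + 1810)*((h(-74, 87) + B*4) + S) - 1*41834 = (-1535 + 1810)*((-1/15 + 1086*4) - 1225) - 1*41834 = 275*((-1/15 + 4344) - 1225) - 41834 = 275*(65159/15 - 1225) - 41834 = 275*(46784/15) - 41834 = 2573120/3 - 41834 = 2447618/3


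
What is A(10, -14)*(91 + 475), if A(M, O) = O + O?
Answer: -15848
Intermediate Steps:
A(M, O) = 2*O
A(10, -14)*(91 + 475) = (2*(-14))*(91 + 475) = -28*566 = -15848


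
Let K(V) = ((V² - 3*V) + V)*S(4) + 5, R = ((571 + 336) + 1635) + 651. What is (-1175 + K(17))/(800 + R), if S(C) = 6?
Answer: 120/1331 ≈ 0.090158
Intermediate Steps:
R = 3193 (R = (907 + 1635) + 651 = 2542 + 651 = 3193)
K(V) = 5 - 12*V + 6*V² (K(V) = ((V² - 3*V) + V)*6 + 5 = (V² - 2*V)*6 + 5 = (-12*V + 6*V²) + 5 = 5 - 12*V + 6*V²)
(-1175 + K(17))/(800 + R) = (-1175 + (5 - 12*17 + 6*17²))/(800 + 3193) = (-1175 + (5 - 204 + 6*289))/3993 = (-1175 + (5 - 204 + 1734))*(1/3993) = (-1175 + 1535)*(1/3993) = 360*(1/3993) = 120/1331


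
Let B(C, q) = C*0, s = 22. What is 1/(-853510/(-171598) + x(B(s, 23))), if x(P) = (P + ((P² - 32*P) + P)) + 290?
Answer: 12257/3615495 ≈ 0.0033901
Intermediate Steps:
B(C, q) = 0
x(P) = 290 + P² - 30*P (x(P) = (P + (P² - 31*P)) + 290 = (P² - 30*P) + 290 = 290 + P² - 30*P)
1/(-853510/(-171598) + x(B(s, 23))) = 1/(-853510/(-171598) + (290 + 0² - 30*0)) = 1/(-853510*(-1/171598) + (290 + 0 + 0)) = 1/(60965/12257 + 290) = 1/(3615495/12257) = 12257/3615495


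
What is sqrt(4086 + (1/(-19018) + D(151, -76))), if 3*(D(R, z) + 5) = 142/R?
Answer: sqrt(302918666731965858)/8615154 ≈ 63.885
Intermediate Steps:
D(R, z) = -5 + 142/(3*R) (D(R, z) = -5 + (142/R)/3 = -5 + 142/(3*R))
sqrt(4086 + (1/(-19018) + D(151, -76))) = sqrt(4086 + (1/(-19018) + (-5 + (142/3)/151))) = sqrt(4086 + (-1/19018 + (-5 + (142/3)*(1/151)))) = sqrt(4086 + (-1/19018 + (-5 + 142/453))) = sqrt(4086 + (-1/19018 - 2123/453)) = sqrt(4086 - 40375667/8615154) = sqrt(35161143577/8615154) = sqrt(302918666731965858)/8615154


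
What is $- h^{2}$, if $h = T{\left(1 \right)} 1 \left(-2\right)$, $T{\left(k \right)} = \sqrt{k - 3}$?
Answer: $8$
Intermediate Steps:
$T{\left(k \right)} = \sqrt{-3 + k}$ ($T{\left(k \right)} = \sqrt{k - 3} = \sqrt{-3 + k}$)
$h = - 2 i \sqrt{2}$ ($h = \sqrt{-3 + 1} \cdot 1 \left(-2\right) = \sqrt{-2} \cdot 1 \left(-2\right) = i \sqrt{2} \cdot 1 \left(-2\right) = i \sqrt{2} \left(-2\right) = - 2 i \sqrt{2} \approx - 2.8284 i$)
$- h^{2} = - \left(- 2 i \sqrt{2}\right)^{2} = \left(-1\right) \left(-8\right) = 8$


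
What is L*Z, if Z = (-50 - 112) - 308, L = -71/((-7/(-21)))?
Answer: 100110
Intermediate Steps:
L = -213 (L = -71/((-7*(-1/21))) = -71/⅓ = -71*3 = -213)
Z = -470 (Z = -162 - 308 = -470)
L*Z = -213*(-470) = 100110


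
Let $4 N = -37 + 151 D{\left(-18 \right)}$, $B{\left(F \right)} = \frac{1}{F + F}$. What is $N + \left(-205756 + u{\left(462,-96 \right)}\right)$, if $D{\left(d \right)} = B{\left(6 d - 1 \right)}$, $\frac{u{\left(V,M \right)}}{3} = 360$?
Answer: $- \frac{178485689}{872} \approx -2.0469 \cdot 10^{5}$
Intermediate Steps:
$u{\left(V,M \right)} = 1080$ ($u{\left(V,M \right)} = 3 \cdot 360 = 1080$)
$B{\left(F \right)} = \frac{1}{2 F}$
$D{\left(d \right)} = \frac{1}{2 \left(-1 + 6 d\right)}$ ($D{\left(d \right)} = \frac{1}{2 \left(6 d - 1\right)} = \frac{1}{2 \left(-1 + 6 d\right)}$)
$N = - \frac{8217}{872}$ ($N = \frac{-37 + 151 \frac{1}{2 \left(-1 + 6 \left(-18\right)\right)}}{4} = \frac{-37 + 151 \frac{1}{2 \left(-1 - 108\right)}}{4} = \frac{-37 + 151 \frac{1}{2 \left(-109\right)}}{4} = \frac{-37 + 151 \cdot \frac{1}{2} \left(- \frac{1}{109}\right)}{4} = \frac{-37 + 151 \left(- \frac{1}{218}\right)}{4} = \frac{-37 - \frac{151}{218}}{4} = \frac{1}{4} \left(- \frac{8217}{218}\right) = - \frac{8217}{872} \approx -9.4232$)
$N + \left(-205756 + u{\left(462,-96 \right)}\right) = - \frac{8217}{872} + \left(-205756 + 1080\right) = - \frac{8217}{872} - 204676 = - \frac{178485689}{872}$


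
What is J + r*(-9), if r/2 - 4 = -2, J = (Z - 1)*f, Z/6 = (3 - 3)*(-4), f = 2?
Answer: -38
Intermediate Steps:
Z = 0 (Z = 6*((3 - 3)*(-4)) = 6*(0*(-4)) = 6*0 = 0)
J = -2 (J = (0 - 1)*2 = -1*2 = -2)
r = 4 (r = 8 + 2*(-2) = 8 - 4 = 4)
J + r*(-9) = -2 + 4*(-9) = -2 - 36 = -38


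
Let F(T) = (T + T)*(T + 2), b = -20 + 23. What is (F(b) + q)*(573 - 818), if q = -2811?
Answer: 681345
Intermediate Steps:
b = 3
F(T) = 2*T*(2 + T) (F(T) = (2*T)*(2 + T) = 2*T*(2 + T))
(F(b) + q)*(573 - 818) = (2*3*(2 + 3) - 2811)*(573 - 818) = (2*3*5 - 2811)*(-245) = (30 - 2811)*(-245) = -2781*(-245) = 681345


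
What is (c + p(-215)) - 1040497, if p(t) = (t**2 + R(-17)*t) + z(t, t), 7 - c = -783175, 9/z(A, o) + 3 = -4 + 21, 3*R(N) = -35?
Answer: -8760403/42 ≈ -2.0858e+5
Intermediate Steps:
R(N) = -35/3 (R(N) = (1/3)*(-35) = -35/3)
z(A, o) = 9/14 (z(A, o) = 9/(-3 + (-4 + 21)) = 9/(-3 + 17) = 9/14)
c = 783182 (c = 7 - 1*(-783175) = 7 + 783175 = 783182)
p(t) = 9/14 + t**2 - 35*t/3 (p(t) = (t**2 - 35*t/3) + 9/14 = 9/14 + t**2 - 35*t/3)
(c + p(-215)) - 1040497 = (783182 + (9/14 + (-215)**2 - 35/3*(-215))) - 1040497 = (783182 + (9/14 + 46225 + 7525/3)) - 1040497 = (783182 + 2046827/42) - 1040497 = 34940471/42 - 1040497 = -8760403/42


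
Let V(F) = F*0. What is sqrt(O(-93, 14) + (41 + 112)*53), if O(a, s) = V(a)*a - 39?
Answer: sqrt(8070) ≈ 89.833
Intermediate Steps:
V(F) = 0
O(a, s) = -39 (O(a, s) = 0*a - 39 = 0 - 39 = -39)
sqrt(O(-93, 14) + (41 + 112)*53) = sqrt(-39 + (41 + 112)*53) = sqrt(-39 + 153*53) = sqrt(-39 + 8109) = sqrt(8070)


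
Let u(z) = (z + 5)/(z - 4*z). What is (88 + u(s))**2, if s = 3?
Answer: 614656/81 ≈ 7588.3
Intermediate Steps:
u(z) = -(5 + z)/(3*z) (u(z) = (5 + z)/((-3*z)) = (5 + z)*(-1/(3*z)) = -(5 + z)/(3*z))
(88 + u(s))**2 = (88 + (1/3)*(-5 - 1*3)/3)**2 = (88 + (1/3)*(1/3)*(-5 - 3))**2 = (88 + (1/3)*(1/3)*(-8))**2 = (88 - 8/9)**2 = (784/9)**2 = 614656/81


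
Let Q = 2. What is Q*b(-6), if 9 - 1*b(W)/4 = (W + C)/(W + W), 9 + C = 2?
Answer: 190/3 ≈ 63.333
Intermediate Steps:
C = -7 (C = -9 + 2 = -7)
b(W) = 36 - 2*(-7 + W)/W (b(W) = 36 - 4*(W - 7)/(W + W) = 36 - 4*(-7 + W)/(2*W) = 36 - 4*(-7 + W)*1/(2*W) = 36 - 2*(-7 + W)/W)
Q*b(-6) = 2*(34 + 14/(-6)) = 2*(34 + 14*(-1/6)) = 2*(34 - 7/3) = 2*(95/3) = 190/3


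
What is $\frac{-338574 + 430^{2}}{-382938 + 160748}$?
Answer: $\frac{76837}{111095} \approx 0.69163$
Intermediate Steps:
$\frac{-338574 + 430^{2}}{-382938 + 160748} = \frac{-338574 + 184900}{-222190} = \left(-153674\right) \left(- \frac{1}{222190}\right) = \frac{76837}{111095}$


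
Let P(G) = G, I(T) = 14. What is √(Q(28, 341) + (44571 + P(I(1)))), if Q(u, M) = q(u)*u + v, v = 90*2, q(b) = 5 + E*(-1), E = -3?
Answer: √44989 ≈ 212.11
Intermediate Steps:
q(b) = 8 (q(b) = 5 - 3*(-1) = 5 + 3 = 8)
v = 180
Q(u, M) = 180 + 8*u (Q(u, M) = 8*u + 180 = 180 + 8*u)
√(Q(28, 341) + (44571 + P(I(1)))) = √((180 + 8*28) + (44571 + 14)) = √((180 + 224) + 44585) = √(404 + 44585) = √44989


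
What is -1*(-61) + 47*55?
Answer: 2646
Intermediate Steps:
-1*(-61) + 47*55 = 61 + 2585 = 2646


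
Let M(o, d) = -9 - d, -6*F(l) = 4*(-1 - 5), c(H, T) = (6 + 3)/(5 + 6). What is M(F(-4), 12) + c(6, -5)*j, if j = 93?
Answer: 606/11 ≈ 55.091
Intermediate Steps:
c(H, T) = 9/11
F(l) = 4 (F(l) = -2*(-1 - 5)/3 = -2*(-6)/3 = -⅙*(-24) = 4)
M(F(-4), 12) + c(6, -5)*j = (-9 - 1*12) + (9/11)*93 = (-9 - 12) + 837/11 = -21 + 837/11 = 606/11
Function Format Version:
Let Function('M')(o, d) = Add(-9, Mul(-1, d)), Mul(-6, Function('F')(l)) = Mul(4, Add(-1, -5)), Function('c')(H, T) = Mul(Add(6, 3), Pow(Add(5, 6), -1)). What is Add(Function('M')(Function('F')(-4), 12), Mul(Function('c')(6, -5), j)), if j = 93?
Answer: Rational(606, 11) ≈ 55.091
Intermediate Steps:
Function('c')(H, T) = Rational(9, 11) (Function('c')(H, T) = Mul(9, Pow(11, -1)) = Mul(9, Rational(1, 11)) = Rational(9, 11))
Function('F')(l) = 4 (Function('F')(l) = Mul(Rational(-1, 6), Mul(4, Add(-1, -5))) = Mul(Rational(-1, 6), Mul(4, -6)) = Mul(Rational(-1, 6), -24) = 4)
Add(Function('M')(Function('F')(-4), 12), Mul(Function('c')(6, -5), j)) = Add(Add(-9, Mul(-1, 12)), Mul(Rational(9, 11), 93)) = Add(Add(-9, -12), Rational(837, 11)) = Add(-21, Rational(837, 11)) = Rational(606, 11)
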